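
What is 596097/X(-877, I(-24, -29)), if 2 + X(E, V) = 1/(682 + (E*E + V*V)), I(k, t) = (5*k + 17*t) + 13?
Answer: -74830771963/251069 ≈ -2.9805e+5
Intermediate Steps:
I(k, t) = 13 + 5*k + 17*t
X(E, V) = -2 + 1/(682 + E² + V²) (X(E, V) = -2 + 1/(682 + (E*E + V*V)) = -2 + 1/(682 + (E² + V²)) = -2 + 1/(682 + E² + V²))
596097/X(-877, I(-24, -29)) = 596097/(((-1363 - 2*(-877)² - 2*(13 + 5*(-24) + 17*(-29))²)/(682 + (-877)² + (13 + 5*(-24) + 17*(-29))²))) = 596097/(((-1363 - 2*769129 - 2*(13 - 120 - 493)²)/(682 + 769129 + (13 - 120 - 493)²))) = 596097/(((-1363 - 1538258 - 2*(-600)²)/(682 + 769129 + (-600)²))) = 596097/(((-1363 - 1538258 - 2*360000)/(682 + 769129 + 360000))) = 596097/(((-1363 - 1538258 - 720000)/1129811)) = 596097/(((1/1129811)*(-2259621))) = 596097/(-2259621/1129811) = 596097*(-1129811/2259621) = -74830771963/251069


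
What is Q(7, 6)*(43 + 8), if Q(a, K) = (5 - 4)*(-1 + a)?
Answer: 306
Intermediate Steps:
Q(a, K) = -1 + a (Q(a, K) = 1*(-1 + a) = -1 + a)
Q(7, 6)*(43 + 8) = (-1 + 7)*(43 + 8) = 6*51 = 306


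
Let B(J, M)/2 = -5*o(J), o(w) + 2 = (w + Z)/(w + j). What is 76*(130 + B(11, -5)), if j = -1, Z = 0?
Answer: 10564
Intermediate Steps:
o(w) = -2 + w/(-1 + w) (o(w) = -2 + (w + 0)/(w - 1) = -2 + w/(-1 + w))
B(J, M) = -10*(2 - J)/(-1 + J) (B(J, M) = 2*(-5*(2 - J)/(-1 + J)) = -10*(2 - J)/(-1 + J))
76*(130 + B(11, -5)) = 76*(130 + 10*(-2 + 11)/(-1 + 11)) = 76*(130 + 10*9/10) = 76*(130 + 10*(1/10)*9) = 76*(130 + 9) = 76*139 = 10564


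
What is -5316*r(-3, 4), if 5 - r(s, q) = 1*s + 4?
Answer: -21264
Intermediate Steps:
r(s, q) = 1 - s (r(s, q) = 5 - (1*s + 4) = 5 - (s + 4) = 5 - (4 + s) = 5 + (-4 - s) = 1 - s)
-5316*r(-3, 4) = -5316*(1 - 1*(-3)) = -5316*(1 + 3) = -5316*4 = -21264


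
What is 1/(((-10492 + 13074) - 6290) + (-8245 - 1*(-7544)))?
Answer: -1/4409 ≈ -0.00022681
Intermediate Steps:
1/(((-10492 + 13074) - 6290) + (-8245 - 1*(-7544))) = 1/((2582 - 6290) + (-8245 + 7544)) = 1/(-3708 - 701) = 1/(-4409) = -1/4409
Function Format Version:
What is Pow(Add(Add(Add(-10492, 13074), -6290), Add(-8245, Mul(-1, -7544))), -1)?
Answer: Rational(-1, 4409) ≈ -0.00022681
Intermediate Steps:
Pow(Add(Add(Add(-10492, 13074), -6290), Add(-8245, Mul(-1, -7544))), -1) = Pow(Add(Add(2582, -6290), Add(-8245, 7544)), -1) = Pow(Add(-3708, -701), -1) = Pow(-4409, -1) = Rational(-1, 4409)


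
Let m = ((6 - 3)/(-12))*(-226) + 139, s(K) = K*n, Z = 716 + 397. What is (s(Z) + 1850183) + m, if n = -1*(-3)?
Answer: 3707435/2 ≈ 1.8537e+6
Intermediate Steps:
Z = 1113
n = 3
s(K) = 3*K (s(K) = K*3 = 3*K)
m = 391/2 (m = (3*(-1/12))*(-226) + 139 = -1/4*(-226) + 139 = 113/2 + 139 = 391/2 ≈ 195.50)
(s(Z) + 1850183) + m = (3*1113 + 1850183) + 391/2 = (3339 + 1850183) + 391/2 = 1853522 + 391/2 = 3707435/2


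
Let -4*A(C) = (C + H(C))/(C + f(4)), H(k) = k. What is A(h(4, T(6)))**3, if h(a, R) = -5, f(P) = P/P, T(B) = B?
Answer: -125/512 ≈ -0.24414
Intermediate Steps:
f(P) = 1
A(C) = -C/(2*(1 + C)) (A(C) = -(C + C)/(4*(C + 1)) = -2*C/(4*(1 + C)) = -C/(2*(1 + C)))
A(h(4, T(6)))**3 = (-1*(-5)/(2 + 2*(-5)))**3 = (-1*(-5)/(2 - 10))**3 = (-1*(-5)/(-8))**3 = (-1*(-5)*(-1/8))**3 = (-5/8)**3 = -125/512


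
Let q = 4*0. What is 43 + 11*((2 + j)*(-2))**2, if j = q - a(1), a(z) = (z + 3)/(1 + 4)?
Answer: 2659/25 ≈ 106.36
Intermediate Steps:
a(z) = 3/5 + z/5 (a(z) = (3 + z)/5 = (3 + z)*(1/5) = 3/5 + z/5)
q = 0
j = -4/5 (j = 0 - (3/5 + (1/5)*1) = 0 - (3/5 + 1/5) = 0 - 1*4/5 = 0 - 4/5 = -4/5 ≈ -0.80000)
43 + 11*((2 + j)*(-2))**2 = 43 + 11*((2 - 4/5)*(-2))**2 = 43 + 11*((6/5)*(-2))**2 = 43 + 11*(-12/5)**2 = 43 + 11*(144/25) = 43 + 1584/25 = 2659/25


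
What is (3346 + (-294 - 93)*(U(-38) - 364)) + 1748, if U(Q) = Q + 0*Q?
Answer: 160668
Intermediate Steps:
U(Q) = Q (U(Q) = Q + 0 = Q)
(3346 + (-294 - 93)*(U(-38) - 364)) + 1748 = (3346 + (-294 - 93)*(-38 - 364)) + 1748 = (3346 - 387*(-402)) + 1748 = (3346 + 155574) + 1748 = 158920 + 1748 = 160668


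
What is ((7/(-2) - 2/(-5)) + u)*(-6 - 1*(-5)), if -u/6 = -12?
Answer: -689/10 ≈ -68.900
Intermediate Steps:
u = 72 (u = -6*(-12) = 72)
((7/(-2) - 2/(-5)) + u)*(-6 - 1*(-5)) = ((7/(-2) - 2/(-5)) + 72)*(-6 - 1*(-5)) = ((7*(-½) - 2*(-⅕)) + 72)*(-6 + 5) = ((-7/2 + ⅖) + 72)*(-1) = (-31/10 + 72)*(-1) = (689/10)*(-1) = -689/10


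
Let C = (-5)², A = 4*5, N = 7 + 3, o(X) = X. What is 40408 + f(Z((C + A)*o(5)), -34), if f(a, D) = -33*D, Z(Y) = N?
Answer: 41530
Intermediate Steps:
N = 10
A = 20
C = 25
Z(Y) = 10
40408 + f(Z((C + A)*o(5)), -34) = 40408 - 33*(-34) = 40408 + 1122 = 41530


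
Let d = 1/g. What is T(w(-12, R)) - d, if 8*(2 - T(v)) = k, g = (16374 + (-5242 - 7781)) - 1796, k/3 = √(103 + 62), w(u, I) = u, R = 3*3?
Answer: 3109/1555 - 3*√165/8 ≈ -2.8176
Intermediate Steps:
R = 9
k = 3*√165 (k = 3*√(103 + 62) = 3*√165 ≈ 38.536)
g = 1555 (g = (16374 - 13023) - 1796 = 3351 - 1796 = 1555)
T(v) = 2 - 3*√165/8
d = 1/1555 ≈ 0.00064309
T(w(-12, R)) - d = (2 - 3*√165/8) - 1*1/1555 = (2 - 3*√165/8) - 1/1555 = 3109/1555 - 3*√165/8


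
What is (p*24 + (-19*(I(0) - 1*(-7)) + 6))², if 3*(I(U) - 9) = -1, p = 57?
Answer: 10426441/9 ≈ 1.1585e+6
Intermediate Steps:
I(U) = 26/3 (I(U) = 9 + (⅓)*(-1) = 9 - ⅓ = 26/3)
(p*24 + (-19*(I(0) - 1*(-7)) + 6))² = (57*24 + (-19*(26/3 - 1*(-7)) + 6))² = (1368 + (-19*(26/3 + 7) + 6))² = (1368 + (-19*47/3 + 6))² = (1368 + (-893/3 + 6))² = (1368 - 875/3)² = (3229/3)² = 10426441/9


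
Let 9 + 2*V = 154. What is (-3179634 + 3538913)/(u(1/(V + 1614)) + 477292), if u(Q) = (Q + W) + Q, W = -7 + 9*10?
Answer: 1211848067/1610185879 ≈ 0.75261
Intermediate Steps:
V = 145/2 (V = -9/2 + (½)*154 = -9/2 + 77 = 145/2 ≈ 72.500)
W = 83 (W = -7 + 90 = 83)
u(Q) = 83 + 2*Q (u(Q) = (Q + 83) + Q = (83 + Q) + Q = 83 + 2*Q)
(-3179634 + 3538913)/(u(1/(V + 1614)) + 477292) = (-3179634 + 3538913)/((83 + 2/(145/2 + 1614)) + 477292) = 359279/((83 + 2/(3373/2)) + 477292) = 359279/((83 + 2*(2/3373)) + 477292) = 359279/((83 + 4/3373) + 477292) = 359279/(279963/3373 + 477292) = 359279/(1610185879/3373) = 359279*(3373/1610185879) = 1211848067/1610185879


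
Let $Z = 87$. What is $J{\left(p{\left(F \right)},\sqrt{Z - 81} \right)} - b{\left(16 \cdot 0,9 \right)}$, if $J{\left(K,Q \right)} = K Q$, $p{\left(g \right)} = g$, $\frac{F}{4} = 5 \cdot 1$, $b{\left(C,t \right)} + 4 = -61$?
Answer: $65 + 20 \sqrt{6} \approx 113.99$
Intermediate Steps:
$b{\left(C,t \right)} = -65$ ($b{\left(C,t \right)} = -4 - 61 = -65$)
$F = 20$ ($F = 4 \cdot 5 \cdot 1 = 4 \cdot 5 = 20$)
$J{\left(p{\left(F \right)},\sqrt{Z - 81} \right)} - b{\left(16 \cdot 0,9 \right)} = 20 \sqrt{87 - 81} - -65 = 20 \sqrt{87 - 81} + 65 = 20 \sqrt{6} + 65 = 65 + 20 \sqrt{6}$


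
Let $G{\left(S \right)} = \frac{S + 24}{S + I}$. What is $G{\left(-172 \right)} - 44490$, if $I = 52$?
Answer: $- \frac{1334663}{30} \approx -44489.0$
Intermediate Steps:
$G{\left(S \right)} = \frac{24 + S}{52 + S}$ ($G{\left(S \right)} = \frac{S + 24}{S + 52} = \frac{24 + S}{52 + S}$)
$G{\left(-172 \right)} - 44490 = \frac{24 - 172}{52 - 172} - 44490 = \frac{1}{-120} \left(-148\right) - 44490 = \left(- \frac{1}{120}\right) \left(-148\right) - 44490 = \frac{37}{30} - 44490 = - \frac{1334663}{30}$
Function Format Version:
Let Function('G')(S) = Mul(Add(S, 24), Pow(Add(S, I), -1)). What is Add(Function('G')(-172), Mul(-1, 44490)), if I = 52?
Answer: Rational(-1334663, 30) ≈ -44489.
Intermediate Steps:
Function('G')(S) = Mul(Pow(Add(52, S), -1), Add(24, S)) (Function('G')(S) = Mul(Add(S, 24), Pow(Add(S, 52), -1)) = Mul(Add(24, S), Pow(Add(52, S), -1)) = Mul(Pow(Add(52, S), -1), Add(24, S)))
Add(Function('G')(-172), Mul(-1, 44490)) = Add(Mul(Pow(Add(52, -172), -1), Add(24, -172)), Mul(-1, 44490)) = Add(Mul(Pow(-120, -1), -148), -44490) = Add(Mul(Rational(-1, 120), -148), -44490) = Add(Rational(37, 30), -44490) = Rational(-1334663, 30)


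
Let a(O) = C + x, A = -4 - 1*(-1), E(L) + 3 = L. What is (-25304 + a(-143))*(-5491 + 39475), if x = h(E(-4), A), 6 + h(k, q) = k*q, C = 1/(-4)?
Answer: -859429872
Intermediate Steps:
E(L) = -3 + L
A = -3 (A = -4 + 1 = -3)
C = -1/4 ≈ -0.25000
h(k, q) = -6 + k*q
x = 15 (x = -6 + (-3 - 4)*(-3) = -6 - 7*(-3) = -6 + 21 = 15)
a(O) = 59/4 (a(O) = -1/4 + 15 = 59/4)
(-25304 + a(-143))*(-5491 + 39475) = (-25304 + 59/4)*(-5491 + 39475) = -101157/4*33984 = -859429872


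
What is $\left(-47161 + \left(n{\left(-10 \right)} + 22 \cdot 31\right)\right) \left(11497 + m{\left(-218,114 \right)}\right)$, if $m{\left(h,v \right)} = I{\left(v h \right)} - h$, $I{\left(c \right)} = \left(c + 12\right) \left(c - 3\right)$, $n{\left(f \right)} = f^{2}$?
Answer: $-28634854447785$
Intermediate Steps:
$I{\left(c \right)} = \left(-3 + c\right) \left(12 + c\right)$ ($I{\left(c \right)} = \left(12 + c\right) \left(-3 + c\right) = \left(-3 + c\right) \left(12 + c\right)$)
$m{\left(h,v \right)} = -36 - h + h^{2} v^{2} + 9 h v$ ($m{\left(h,v \right)} = \left(-36 + \left(v h\right)^{2} + 9 v h\right) - h = \left(-36 + \left(h v\right)^{2} + 9 h v\right) - h = \left(-36 + h^{2} v^{2} + 9 h v\right) - h = -36 - h + h^{2} v^{2} + 9 h v$)
$\left(-47161 + \left(n{\left(-10 \right)} + 22 \cdot 31\right)\right) \left(11497 + m{\left(-218,114 \right)}\right) = \left(-47161 + \left(\left(-10\right)^{2} + 22 \cdot 31\right)\right) \left(11497 + \left(-36 - -218 + \left(-218\right)^{2} \cdot 114^{2} + 9 \left(-218\right) 114\right)\right) = \left(-47161 + \left(100 + 682\right)\right) \left(11497 + \left(-36 + 218 + 47524 \cdot 12996 - 223668\right)\right) = \left(-47161 + 782\right) \left(11497 + \left(-36 + 218 + 617621904 - 223668\right)\right) = - 46379 \left(11497 + 617398418\right) = \left(-46379\right) 617409915 = -28634854447785$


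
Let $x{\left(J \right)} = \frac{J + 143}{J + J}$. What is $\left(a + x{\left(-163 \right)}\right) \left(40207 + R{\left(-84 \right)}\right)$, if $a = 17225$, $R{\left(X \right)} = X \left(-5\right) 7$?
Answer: $\frac{121143184695}{163} \approx 7.4321 \cdot 10^{8}$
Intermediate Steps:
$R{\left(X \right)} = - 35 X$ ($R{\left(X \right)} = - 5 X 7 = - 35 X$)
$x{\left(J \right)} = \frac{143 + J}{2 J}$
$\left(a + x{\left(-163 \right)}\right) \left(40207 + R{\left(-84 \right)}\right) = \left(17225 + \frac{143 - 163}{2 \left(-163\right)}\right) \left(40207 - -2940\right) = \left(17225 + \frac{1}{2} \left(- \frac{1}{163}\right) \left(-20\right)\right) \left(40207 + 2940\right) = \left(17225 + \frac{10}{163}\right) 43147 = \frac{2807685}{163} \cdot 43147 = \frac{121143184695}{163}$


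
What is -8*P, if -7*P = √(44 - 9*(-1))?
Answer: 8*√53/7 ≈ 8.3201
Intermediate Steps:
P = -√53/7 (P = -√(44 - 9*(-1))/7 = -√(44 + 9)/7 = -√53/7 ≈ -1.0400)
-8*P = -(-8)*√53/7 = 8*√53/7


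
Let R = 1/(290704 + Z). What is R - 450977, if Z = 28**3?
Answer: -141000664911/312656 ≈ -4.5098e+5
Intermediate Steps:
Z = 21952
R = 1/312656 (R = 1/(290704 + 21952) = 1/312656 ≈ 3.1984e-6)
R - 450977 = 1/312656 - 450977 = -141000664911/312656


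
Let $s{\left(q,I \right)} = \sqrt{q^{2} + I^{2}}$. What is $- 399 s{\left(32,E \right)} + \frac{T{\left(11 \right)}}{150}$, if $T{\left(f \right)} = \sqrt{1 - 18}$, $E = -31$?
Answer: $- 399 \sqrt{1985} + \frac{i \sqrt{17}}{150} \approx -17777.0 + 0.027487 i$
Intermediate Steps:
$T{\left(f \right)} = i \sqrt{17}$ ($T{\left(f \right)} = \sqrt{-17} = i \sqrt{17}$)
$s{\left(q,I \right)} = \sqrt{I^{2} + q^{2}}$
$- 399 s{\left(32,E \right)} + \frac{T{\left(11 \right)}}{150} = - 399 \sqrt{\left(-31\right)^{2} + 32^{2}} + \frac{i \sqrt{17}}{150} = - 399 \sqrt{961 + 1024} + i \sqrt{17} \cdot \frac{1}{150} = - 399 \sqrt{1985} + \frac{i \sqrt{17}}{150}$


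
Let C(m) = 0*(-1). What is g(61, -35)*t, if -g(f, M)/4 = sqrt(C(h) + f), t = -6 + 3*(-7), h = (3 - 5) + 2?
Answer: 108*sqrt(61) ≈ 843.51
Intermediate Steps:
h = 0 (h = -2 + 2 = 0)
t = -27 (t = -6 - 21 = -27)
C(m) = 0
g(f, M) = -4*sqrt(f) (g(f, M) = -4*sqrt(0 + f) = -4*sqrt(f))
g(61, -35)*t = -4*sqrt(61)*(-27) = 108*sqrt(61)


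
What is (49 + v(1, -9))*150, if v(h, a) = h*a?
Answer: 6000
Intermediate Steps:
v(h, a) = a*h
(49 + v(1, -9))*150 = (49 - 9*1)*150 = (49 - 9)*150 = 40*150 = 6000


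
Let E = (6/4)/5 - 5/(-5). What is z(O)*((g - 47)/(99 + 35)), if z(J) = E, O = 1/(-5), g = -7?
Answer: -351/670 ≈ -0.52388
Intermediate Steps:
O = -⅕ (O = 1*(-⅕) = -⅕ ≈ -0.20000)
E = 13/10 (E = (6*(¼))*(⅕) - 5*(-⅕) = (3/2)*(⅕) + 1 = 3/10 + 1 = 13/10 ≈ 1.3000)
z(J) = 13/10
z(O)*((g - 47)/(99 + 35)) = 13*((-7 - 47)/(99 + 35))/10 = 13*(-54/134)/10 = 13*(-54*1/134)/10 = (13/10)*(-27/67) = -351/670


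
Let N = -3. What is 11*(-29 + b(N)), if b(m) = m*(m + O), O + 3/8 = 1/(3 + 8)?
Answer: -1685/8 ≈ -210.63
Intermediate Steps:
O = -25/88 (O = -3/8 + 1/(3 + 8) = -3/8 + 1/11 = -25/88 ≈ -0.28409)
b(m) = m*(-25/88 + m) (b(m) = m*(m - 25/88) = m*(-25/88 + m))
11*(-29 + b(N)) = 11*(-29 + (1/88)*(-3)*(-25 + 88*(-3))) = 11*(-29 + (1/88)*(-3)*(-25 - 264)) = 11*(-29 + (1/88)*(-3)*(-289)) = 11*(-29 + 867/88) = 11*(-1685/88) = -1685/8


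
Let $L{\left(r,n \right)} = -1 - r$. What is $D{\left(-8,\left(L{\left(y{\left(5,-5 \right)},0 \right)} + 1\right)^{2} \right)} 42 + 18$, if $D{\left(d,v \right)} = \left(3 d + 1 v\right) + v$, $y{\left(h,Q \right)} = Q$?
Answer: $1110$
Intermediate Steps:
$D{\left(d,v \right)} = 2 v + 3 d$ ($D{\left(d,v \right)} = \left(3 d + v\right) + v = \left(v + 3 d\right) + v = 2 v + 3 d$)
$D{\left(-8,\left(L{\left(y{\left(5,-5 \right)},0 \right)} + 1\right)^{2} \right)} 42 + 18 = \left(2 \left(\left(-1 - -5\right) + 1\right)^{2} + 3 \left(-8\right)\right) 42 + 18 = \left(2 \left(\left(-1 + 5\right) + 1\right)^{2} - 24\right) 42 + 18 = \left(2 \left(4 + 1\right)^{2} - 24\right) 42 + 18 = \left(2 \cdot 5^{2} - 24\right) 42 + 18 = \left(2 \cdot 25 - 24\right) 42 + 18 = \left(50 - 24\right) 42 + 18 = 26 \cdot 42 + 18 = 1092 + 18 = 1110$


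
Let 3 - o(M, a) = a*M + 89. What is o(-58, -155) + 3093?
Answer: -5983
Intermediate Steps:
o(M, a) = -86 - M*a (o(M, a) = 3 - (a*M + 89) = 3 - (M*a + 89) = 3 - (89 + M*a) = 3 + (-89 - M*a) = -86 - M*a)
o(-58, -155) + 3093 = (-86 - 1*(-58)*(-155)) + 3093 = (-86 - 8990) + 3093 = -9076 + 3093 = -5983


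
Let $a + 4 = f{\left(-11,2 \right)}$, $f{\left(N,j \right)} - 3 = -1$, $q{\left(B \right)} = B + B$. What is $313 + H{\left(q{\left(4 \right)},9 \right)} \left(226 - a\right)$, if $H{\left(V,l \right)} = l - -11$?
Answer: $4873$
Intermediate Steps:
$q{\left(B \right)} = 2 B$
$H{\left(V,l \right)} = 11 + l$ ($H{\left(V,l \right)} = l + 11 = 11 + l$)
$f{\left(N,j \right)} = 2$ ($f{\left(N,j \right)} = 3 - 1 = 2$)
$a = -2$ ($a = -4 + 2 = -2$)
$313 + H{\left(q{\left(4 \right)},9 \right)} \left(226 - a\right) = 313 + \left(11 + 9\right) \left(226 - -2\right) = 313 + 20 \left(226 + 2\right) = 313 + 20 \cdot 228 = 313 + 4560 = 4873$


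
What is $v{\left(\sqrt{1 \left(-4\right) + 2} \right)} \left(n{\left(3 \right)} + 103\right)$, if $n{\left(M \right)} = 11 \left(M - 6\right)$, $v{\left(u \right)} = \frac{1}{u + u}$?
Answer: $- \frac{35 i \sqrt{2}}{2} \approx - 24.749 i$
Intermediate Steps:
$v{\left(u \right)} = \frac{1}{2 u}$
$n{\left(M \right)} = -66 + 11 M$ ($n{\left(M \right)} = 11 \left(-6 + M\right) = -66 + 11 M$)
$v{\left(\sqrt{1 \left(-4\right) + 2} \right)} \left(n{\left(3 \right)} + 103\right) = \frac{1}{2 \sqrt{1 \left(-4\right) + 2}} \left(\left(-66 + 11 \cdot 3\right) + 103\right) = \frac{1}{2 \sqrt{-4 + 2}} \left(\left(-66 + 33\right) + 103\right) = \frac{1}{2 \sqrt{-2}} \left(-33 + 103\right) = \frac{1}{2 i \sqrt{2}} \cdot 70 = \frac{\left(- \frac{1}{2}\right) i \sqrt{2}}{2} \cdot 70 = - \frac{i \sqrt{2}}{4} \cdot 70 = - \frac{35 i \sqrt{2}}{2}$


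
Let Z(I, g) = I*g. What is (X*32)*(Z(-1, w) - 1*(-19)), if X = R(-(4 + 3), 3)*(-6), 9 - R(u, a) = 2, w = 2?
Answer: -22848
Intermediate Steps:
R(u, a) = 7 (R(u, a) = 9 - 1*2 = 9 - 2 = 7)
X = -42 (X = 7*(-6) = -42)
(X*32)*(Z(-1, w) - 1*(-19)) = (-42*32)*(-1*2 - 1*(-19)) = -1344*(-2 + 19) = -1344*17 = -22848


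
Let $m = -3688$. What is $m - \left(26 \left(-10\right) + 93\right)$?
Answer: $-3521$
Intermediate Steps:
$m - \left(26 \left(-10\right) + 93\right) = -3688 - \left(26 \left(-10\right) + 93\right) = -3688 - \left(-260 + 93\right) = -3688 - -167 = -3688 + 167 = -3521$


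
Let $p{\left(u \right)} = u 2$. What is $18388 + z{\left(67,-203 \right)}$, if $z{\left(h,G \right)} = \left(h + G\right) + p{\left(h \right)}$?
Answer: $18386$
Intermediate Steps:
$p{\left(u \right)} = 2 u$
$z{\left(h,G \right)} = G + 3 h$ ($z{\left(h,G \right)} = \left(h + G\right) + 2 h = \left(G + h\right) + 2 h = G + 3 h$)
$18388 + z{\left(67,-203 \right)} = 18388 + \left(-203 + 3 \cdot 67\right) = 18388 + \left(-203 + 201\right) = 18388 - 2 = 18386$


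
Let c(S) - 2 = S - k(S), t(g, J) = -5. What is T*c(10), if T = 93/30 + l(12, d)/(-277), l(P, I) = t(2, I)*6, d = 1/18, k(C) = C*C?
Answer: -391028/1385 ≈ -282.33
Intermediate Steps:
k(C) = C**2
d = 1/18 ≈ 0.055556
c(S) = 2 + S - S**2 (c(S) = 2 + (S - S**2) = 2 + S - S**2)
l(P, I) = -30 (l(P, I) = -5*6 = -30)
T = 8887/2770 (T = 93/30 - 30/(-277) = 93*(1/30) - 30*(-1/277) = 31/10 + 30/277 = 8887/2770 ≈ 3.2083)
T*c(10) = 8887*(2 + 10 - 1*10**2)/2770 = 8887*(2 + 10 - 1*100)/2770 = 8887*(2 + 10 - 100)/2770 = (8887/2770)*(-88) = -391028/1385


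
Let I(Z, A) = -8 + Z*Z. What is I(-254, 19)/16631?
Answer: 64508/16631 ≈ 3.8788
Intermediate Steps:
I(Z, A) = -8 + Z²
I(-254, 19)/16631 = (-8 + (-254)²)/16631 = (-8 + 64516)*(1/16631) = 64508*(1/16631) = 64508/16631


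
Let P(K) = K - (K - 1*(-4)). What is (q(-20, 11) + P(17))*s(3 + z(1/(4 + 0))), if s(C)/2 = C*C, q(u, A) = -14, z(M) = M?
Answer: -1521/4 ≈ -380.25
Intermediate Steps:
s(C) = 2*C² (s(C) = 2*(C*C) = 2*C²)
P(K) = -4 (P(K) = K - (K + 4) = K - (4 + K) = K + (-4 - K) = -4)
(q(-20, 11) + P(17))*s(3 + z(1/(4 + 0))) = (-14 - 4)*(2*(3 + 1/(4 + 0))²) = -36*(3 + 1/4)² = -36*(3 + ¼)² = -36*(13/4)² = -36*169/16 = -18*169/8 = -1521/4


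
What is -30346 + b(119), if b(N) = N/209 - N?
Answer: -6367066/209 ≈ -30464.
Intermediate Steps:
b(N) = -208*N/209 (b(N) = N*(1/209) - N = N/209 - N = -208*N/209)
-30346 + b(119) = -30346 - 208/209*119 = -30346 - 24752/209 = -6367066/209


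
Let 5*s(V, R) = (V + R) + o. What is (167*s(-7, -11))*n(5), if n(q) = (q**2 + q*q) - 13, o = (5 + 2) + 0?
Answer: -67969/5 ≈ -13594.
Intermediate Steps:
o = 7 (o = 7 + 0 = 7)
n(q) = -13 + 2*q**2 (n(q) = (q**2 + q**2) - 13 = 2*q**2 - 13 = -13 + 2*q**2)
s(V, R) = 7/5 + R/5 + V/5 (s(V, R) = ((V + R) + 7)/5 = ((R + V) + 7)/5 = (7 + R + V)/5 = 7/5 + R/5 + V/5)
(167*s(-7, -11))*n(5) = (167*(7/5 + (1/5)*(-11) + (1/5)*(-7)))*(-13 + 2*5**2) = (167*(7/5 - 11/5 - 7/5))*(-13 + 2*25) = (167*(-11/5))*(-13 + 50) = -1837/5*37 = -67969/5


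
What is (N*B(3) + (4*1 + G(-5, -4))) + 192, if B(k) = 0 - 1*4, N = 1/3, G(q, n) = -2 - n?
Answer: 590/3 ≈ 196.67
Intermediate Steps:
N = ⅓ ≈ 0.33333
B(k) = -4 (B(k) = 0 - 4 = -4)
(N*B(3) + (4*1 + G(-5, -4))) + 192 = ((⅓)*(-4) + (4*1 + (-2 - 1*(-4)))) + 192 = (-4/3 + (4 + (-2 + 4))) + 192 = (-4/3 + (4 + 2)) + 192 = (-4/3 + 6) + 192 = 14/3 + 192 = 590/3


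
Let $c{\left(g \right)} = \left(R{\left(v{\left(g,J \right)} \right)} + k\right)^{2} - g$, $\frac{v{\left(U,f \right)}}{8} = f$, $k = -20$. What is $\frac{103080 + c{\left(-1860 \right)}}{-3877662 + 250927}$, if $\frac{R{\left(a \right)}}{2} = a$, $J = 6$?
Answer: $- \frac{110716}{3626735} \approx -0.030528$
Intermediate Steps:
$v{\left(U,f \right)} = 8 f$
$R{\left(a \right)} = 2 a$
$c{\left(g \right)} = 5776 - g$ ($c{\left(g \right)} = \left(2 \cdot 8 \cdot 6 - 20\right)^{2} - g = \left(2 \cdot 48 - 20\right)^{2} - g = \left(96 - 20\right)^{2} - g = 76^{2} - g = 5776 - g$)
$\frac{103080 + c{\left(-1860 \right)}}{-3877662 + 250927} = \frac{103080 + \left(5776 - -1860\right)}{-3877662 + 250927} = \frac{103080 + \left(5776 + 1860\right)}{-3626735} = \left(103080 + 7636\right) \left(- \frac{1}{3626735}\right) = 110716 \left(- \frac{1}{3626735}\right) = - \frac{110716}{3626735}$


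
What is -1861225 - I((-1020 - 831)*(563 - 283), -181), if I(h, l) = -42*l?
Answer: -1868827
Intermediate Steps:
-1861225 - I((-1020 - 831)*(563 - 283), -181) = -1861225 - (-42)*(-181) = -1861225 - 1*7602 = -1861225 - 7602 = -1868827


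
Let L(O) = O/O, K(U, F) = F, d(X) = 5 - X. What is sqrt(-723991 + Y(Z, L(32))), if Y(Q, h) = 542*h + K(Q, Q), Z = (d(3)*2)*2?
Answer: I*sqrt(723441) ≈ 850.55*I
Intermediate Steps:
L(O) = 1
Z = 8 (Z = ((5 - 1*3)*2)*2 = ((5 - 3)*2)*2 = (2*2)*2 = 4*2 = 8)
Y(Q, h) = Q + 542*h (Y(Q, h) = 542*h + Q = Q + 542*h)
sqrt(-723991 + Y(Z, L(32))) = sqrt(-723991 + (8 + 542*1)) = sqrt(-723991 + (8 + 542)) = sqrt(-723991 + 550) = sqrt(-723441) = I*sqrt(723441)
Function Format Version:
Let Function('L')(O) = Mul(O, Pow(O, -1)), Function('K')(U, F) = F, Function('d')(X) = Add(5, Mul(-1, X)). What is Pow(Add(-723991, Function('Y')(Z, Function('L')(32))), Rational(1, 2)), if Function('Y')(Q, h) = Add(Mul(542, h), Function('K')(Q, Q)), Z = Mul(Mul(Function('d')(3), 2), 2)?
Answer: Mul(I, Pow(723441, Rational(1, 2))) ≈ Mul(850.55, I)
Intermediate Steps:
Function('L')(O) = 1
Z = 8 (Z = Mul(Mul(Add(5, Mul(-1, 3)), 2), 2) = Mul(Mul(Add(5, -3), 2), 2) = Mul(Mul(2, 2), 2) = Mul(4, 2) = 8)
Function('Y')(Q, h) = Add(Q, Mul(542, h)) (Function('Y')(Q, h) = Add(Mul(542, h), Q) = Add(Q, Mul(542, h)))
Pow(Add(-723991, Function('Y')(Z, Function('L')(32))), Rational(1, 2)) = Pow(Add(-723991, Add(8, Mul(542, 1))), Rational(1, 2)) = Pow(Add(-723991, Add(8, 542)), Rational(1, 2)) = Pow(Add(-723991, 550), Rational(1, 2)) = Pow(-723441, Rational(1, 2)) = Mul(I, Pow(723441, Rational(1, 2)))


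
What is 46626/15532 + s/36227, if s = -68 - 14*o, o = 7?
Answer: 843270895/281338882 ≈ 2.9973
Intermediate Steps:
s = -166 (s = -68 - 14*7 = -68 - 98 = -166)
46626/15532 + s/36227 = 46626/15532 - 166/36227 = 46626*(1/15532) - 166*1/36227 = 23313/7766 - 166/36227 = 843270895/281338882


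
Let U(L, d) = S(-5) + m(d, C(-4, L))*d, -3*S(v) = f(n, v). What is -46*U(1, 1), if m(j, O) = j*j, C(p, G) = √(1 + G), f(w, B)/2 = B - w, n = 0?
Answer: -598/3 ≈ -199.33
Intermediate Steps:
f(w, B) = -2*w + 2*B (f(w, B) = 2*(B - w) = -2*w + 2*B)
S(v) = -2*v/3 (S(v) = -(-2*0 + 2*v)/3 = -(0 + 2*v)/3 = -2*v/3)
m(j, O) = j²
U(L, d) = 10/3 + d³ (U(L, d) = -⅔*(-5) + d²*d = 10/3 + d³)
-46*U(1, 1) = -46*(10/3 + 1³) = -46*(10/3 + 1) = -46*13/3 = -598/3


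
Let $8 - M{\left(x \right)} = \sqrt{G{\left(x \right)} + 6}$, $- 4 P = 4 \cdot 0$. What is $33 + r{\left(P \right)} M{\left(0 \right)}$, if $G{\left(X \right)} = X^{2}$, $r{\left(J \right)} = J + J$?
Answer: $33$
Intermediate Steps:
$P = 0$ ($P = - \frac{4 \cdot 0}{4} = \left(- \frac{1}{4}\right) 0 = 0$)
$r{\left(J \right)} = 2 J$
$M{\left(x \right)} = 8 - \sqrt{6 + x^{2}}$ ($M{\left(x \right)} = 8 - \sqrt{x^{2} + 6} = 8 - \sqrt{6 + x^{2}}$)
$33 + r{\left(P \right)} M{\left(0 \right)} = 33 + 2 \cdot 0 \left(8 - \sqrt{6 + 0^{2}}\right) = 33 + 0 \left(8 - \sqrt{6 + 0}\right) = 33 + 0 \left(8 - \sqrt{6}\right) = 33 + 0 = 33$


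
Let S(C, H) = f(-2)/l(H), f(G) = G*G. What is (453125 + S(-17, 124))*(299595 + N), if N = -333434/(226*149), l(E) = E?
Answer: 70854048073833048/521947 ≈ 1.3575e+11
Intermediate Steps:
f(G) = G**2
S(C, H) = 4/H (S(C, H) = (-2)**2/H = 4/H)
N = -166717/16837 (N = -333434/33674 = -333434*1/33674 = -166717/16837 ≈ -9.9018)
(453125 + S(-17, 124))*(299595 + N) = (453125 + 4/124)*(299595 - 166717/16837) = (453125 + 4*(1/124))*(5044114298/16837) = (453125 + 1/31)*(5044114298/16837) = (14046876/31)*(5044114298/16837) = 70854048073833048/521947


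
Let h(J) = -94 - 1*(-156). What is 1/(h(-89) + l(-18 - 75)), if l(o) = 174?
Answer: 1/236 ≈ 0.0042373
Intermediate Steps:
h(J) = 62 (h(J) = -94 + 156 = 62)
1/(h(-89) + l(-18 - 75)) = 1/(62 + 174) = 1/236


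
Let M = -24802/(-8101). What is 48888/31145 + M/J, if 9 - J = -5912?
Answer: 2345735292938/1493901724045 ≈ 1.5702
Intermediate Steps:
J = 5921 (J = 9 - 1*(-5912) = 9 + 5912 = 5921)
M = 24802/8101 (M = -24802*(-1/8101) = 24802/8101 ≈ 3.0616)
48888/31145 + M/J = 48888/31145 + (24802/8101)/5921 = 48888*(1/31145) + (24802/8101)*(1/5921) = 48888/31145 + 24802/47966021 = 2345735292938/1493901724045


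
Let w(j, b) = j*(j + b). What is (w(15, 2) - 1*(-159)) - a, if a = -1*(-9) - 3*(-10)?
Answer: 375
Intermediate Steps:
w(j, b) = j*(b + j)
a = 39 (a = 9 + 30 = 39)
(w(15, 2) - 1*(-159)) - a = (15*(2 + 15) - 1*(-159)) - 1*39 = (15*17 + 159) - 39 = (255 + 159) - 39 = 414 - 39 = 375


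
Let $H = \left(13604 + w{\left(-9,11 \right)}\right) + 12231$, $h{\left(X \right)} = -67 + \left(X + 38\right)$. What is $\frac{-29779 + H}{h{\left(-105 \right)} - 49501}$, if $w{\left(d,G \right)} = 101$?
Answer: $\frac{427}{5515} \approx 0.077425$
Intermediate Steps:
$h{\left(X \right)} = -29 + X$ ($h{\left(X \right)} = -67 + \left(38 + X\right) = -29 + X$)
$H = 25936$ ($H = \left(13604 + 101\right) + 12231 = 13705 + 12231 = 25936$)
$\frac{-29779 + H}{h{\left(-105 \right)} - 49501} = \frac{-29779 + 25936}{\left(-29 - 105\right) - 49501} = - \frac{3843}{-134 - 49501} = - \frac{3843}{-49635} = \left(-3843\right) \left(- \frac{1}{49635}\right) = \frac{427}{5515}$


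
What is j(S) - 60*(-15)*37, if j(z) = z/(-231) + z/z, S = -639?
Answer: 2564390/77 ≈ 33304.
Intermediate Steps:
j(z) = 1 - z/231 (j(z) = z*(-1/231) + 1 = -z/231 + 1 = 1 - z/231)
j(S) - 60*(-15)*37 = (1 - 1/231*(-639)) - 60*(-15)*37 = (1 + 213/77) - (-900)*37 = 290/77 - 1*(-33300) = 290/77 + 33300 = 2564390/77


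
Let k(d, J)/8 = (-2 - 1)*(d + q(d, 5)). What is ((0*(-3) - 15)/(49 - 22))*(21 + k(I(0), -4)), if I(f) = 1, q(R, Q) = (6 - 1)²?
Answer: 335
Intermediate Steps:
q(R, Q) = 25 (q(R, Q) = 5² = 25)
k(d, J) = -600 - 24*d (k(d, J) = 8*((-2 - 1)*(d + 25)) = 8*(-3*(25 + d)) = 8*(-75 - 3*d) = -600 - 24*d)
((0*(-3) - 15)/(49 - 22))*(21 + k(I(0), -4)) = ((0*(-3) - 15)/(49 - 22))*(21 + (-600 - 24*1)) = ((0 - 15)/27)*(21 + (-600 - 24)) = (-15*1/27)*(21 - 624) = -5/9*(-603) = 335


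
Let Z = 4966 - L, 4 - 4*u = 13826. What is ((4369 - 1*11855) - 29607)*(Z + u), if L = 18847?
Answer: 1286125589/2 ≈ 6.4306e+8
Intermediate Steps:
u = -6911/2 (u = 1 - ¼*13826 = 1 - 6913/2 = -6911/2 ≈ -3455.5)
Z = -13881 (Z = 4966 - 1*18847 = 4966 - 18847 = -13881)
((4369 - 1*11855) - 29607)*(Z + u) = ((4369 - 1*11855) - 29607)*(-13881 - 6911/2) = ((4369 - 11855) - 29607)*(-34673/2) = (-7486 - 29607)*(-34673/2) = -37093*(-34673/2) = 1286125589/2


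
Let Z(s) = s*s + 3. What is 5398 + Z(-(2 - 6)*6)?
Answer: 5977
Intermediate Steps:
Z(s) = 3 + s**2 (Z(s) = s**2 + 3 = 3 + s**2)
5398 + Z(-(2 - 6)*6) = 5398 + (3 + (-(2 - 6)*6)**2) = 5398 + (3 + (-(-4)*6)**2) = 5398 + (3 + (-1*(-24))**2) = 5398 + (3 + 24**2) = 5398 + (3 + 576) = 5398 + 579 = 5977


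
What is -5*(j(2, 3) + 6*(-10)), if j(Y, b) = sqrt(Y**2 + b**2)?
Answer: 300 - 5*sqrt(13) ≈ 281.97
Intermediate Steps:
-5*(j(2, 3) + 6*(-10)) = -5*(sqrt(2**2 + 3**2) + 6*(-10)) = -5*(sqrt(4 + 9) - 60) = -5*(sqrt(13) - 60) = -5*(-60 + sqrt(13)) = 300 - 5*sqrt(13)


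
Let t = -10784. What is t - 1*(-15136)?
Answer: 4352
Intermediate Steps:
t - 1*(-15136) = -10784 - 1*(-15136) = -10784 + 15136 = 4352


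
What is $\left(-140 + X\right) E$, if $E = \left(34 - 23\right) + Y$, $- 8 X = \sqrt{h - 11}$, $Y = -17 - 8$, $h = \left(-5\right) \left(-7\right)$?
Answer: $1960 + \frac{7 \sqrt{6}}{2} \approx 1968.6$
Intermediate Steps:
$h = 35$
$Y = -25$
$X = - \frac{\sqrt{6}}{4}$ ($X = - \frac{\sqrt{35 - 11}}{8} = - \frac{\sqrt{24}}{8} = - \frac{2 \sqrt{6}}{8} = - \frac{\sqrt{6}}{4} \approx -0.61237$)
$E = -14$ ($E = \left(34 - 23\right) - 25 = 11 - 25 = -14$)
$\left(-140 + X\right) E = \left(-140 - \frac{\sqrt{6}}{4}\right) \left(-14\right) = 1960 + \frac{7 \sqrt{6}}{2}$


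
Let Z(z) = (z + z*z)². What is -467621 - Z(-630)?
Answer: -157030380521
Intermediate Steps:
Z(z) = (z + z²)²
-467621 - Z(-630) = -467621 - (-630)²*(1 - 630)² = -467621 - 396900*(-629)² = -467621 - 396900*395641 = -467621 - 1*157029912900 = -467621 - 157029912900 = -157030380521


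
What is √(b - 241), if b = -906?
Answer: I*√1147 ≈ 33.867*I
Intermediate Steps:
√(b - 241) = √(-906 - 241) = √(-1147) = I*√1147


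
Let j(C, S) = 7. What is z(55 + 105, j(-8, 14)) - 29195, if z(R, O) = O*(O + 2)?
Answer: -29132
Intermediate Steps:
z(R, O) = O*(2 + O)
z(55 + 105, j(-8, 14)) - 29195 = 7*(2 + 7) - 29195 = 7*9 - 29195 = 63 - 29195 = -29132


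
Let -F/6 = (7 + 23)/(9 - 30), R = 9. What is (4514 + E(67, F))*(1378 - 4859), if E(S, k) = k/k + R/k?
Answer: -314407401/20 ≈ -1.5720e+7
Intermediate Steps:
F = 60/7 (F = -6*(7 + 23)/(9 - 30) = -180/(-21) = -180*(-1)/21 = -6*(-10/7) = 60/7 ≈ 8.5714)
E(S, k) = 1 + 9/k (E(S, k) = k/k + 9/k = 1 + 9/k)
(4514 + E(67, F))*(1378 - 4859) = (4514 + (9 + 60/7)/(60/7))*(1378 - 4859) = (4514 + (7/60)*(123/7))*(-3481) = (4514 + 41/20)*(-3481) = (90321/20)*(-3481) = -314407401/20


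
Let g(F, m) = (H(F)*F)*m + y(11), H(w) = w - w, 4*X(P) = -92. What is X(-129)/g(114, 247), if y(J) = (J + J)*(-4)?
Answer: 23/88 ≈ 0.26136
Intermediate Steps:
X(P) = -23 (X(P) = (1/4)*(-92) = -23)
y(J) = -8*J (y(J) = (2*J)*(-4) = -8*J)
H(w) = 0
g(F, m) = -88 (g(F, m) = (0*F)*m - 8*11 = 0*m - 88 = 0 - 88 = -88)
X(-129)/g(114, 247) = -23/(-88) = -23*(-1/88) = 23/88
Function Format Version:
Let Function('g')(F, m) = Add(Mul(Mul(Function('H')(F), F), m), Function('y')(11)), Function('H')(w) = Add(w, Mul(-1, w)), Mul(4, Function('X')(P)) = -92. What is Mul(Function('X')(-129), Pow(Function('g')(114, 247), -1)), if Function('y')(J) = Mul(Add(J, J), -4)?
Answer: Rational(23, 88) ≈ 0.26136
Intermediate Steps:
Function('X')(P) = -23 (Function('X')(P) = Mul(Rational(1, 4), -92) = -23)
Function('y')(J) = Mul(-8, J) (Function('y')(J) = Mul(Mul(2, J), -4) = Mul(-8, J))
Function('H')(w) = 0
Function('g')(F, m) = -88 (Function('g')(F, m) = Add(Mul(Mul(0, F), m), Mul(-8, 11)) = Add(Mul(0, m), -88) = Add(0, -88) = -88)
Mul(Function('X')(-129), Pow(Function('g')(114, 247), -1)) = Mul(-23, Pow(-88, -1)) = Mul(-23, Rational(-1, 88)) = Rational(23, 88)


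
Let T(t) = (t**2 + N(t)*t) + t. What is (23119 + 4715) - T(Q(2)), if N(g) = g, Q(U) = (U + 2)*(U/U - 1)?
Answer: 27834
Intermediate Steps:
Q(U) = 0 (Q(U) = (2 + U)*(1 - 1) = (2 + U)*0 = 0)
T(t) = t + 2*t**2 (T(t) = (t**2 + t*t) + t = (t**2 + t**2) + t = 2*t**2 + t = t + 2*t**2)
(23119 + 4715) - T(Q(2)) = (23119 + 4715) - 0*(1 + 2*0) = 27834 - 0*(1 + 0) = 27834 - 0 = 27834 - 1*0 = 27834 + 0 = 27834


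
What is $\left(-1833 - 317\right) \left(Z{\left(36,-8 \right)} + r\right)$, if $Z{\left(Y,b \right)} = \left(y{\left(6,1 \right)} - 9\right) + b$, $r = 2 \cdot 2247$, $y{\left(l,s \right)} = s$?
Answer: $-9627700$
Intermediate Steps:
$r = 4494$
$Z{\left(Y,b \right)} = -8 + b$ ($Z{\left(Y,b \right)} = \left(1 - 9\right) + b = -8 + b$)
$\left(-1833 - 317\right) \left(Z{\left(36,-8 \right)} + r\right) = \left(-1833 - 317\right) \left(\left(-8 - 8\right) + 4494\right) = - 2150 \left(-16 + 4494\right) = \left(-2150\right) 4478 = -9627700$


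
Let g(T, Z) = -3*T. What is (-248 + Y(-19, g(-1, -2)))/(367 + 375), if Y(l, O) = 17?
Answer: -33/106 ≈ -0.31132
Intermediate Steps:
(-248 + Y(-19, g(-1, -2)))/(367 + 375) = (-248 + 17)/(367 + 375) = -231/742 = -231*1/742 = -33/106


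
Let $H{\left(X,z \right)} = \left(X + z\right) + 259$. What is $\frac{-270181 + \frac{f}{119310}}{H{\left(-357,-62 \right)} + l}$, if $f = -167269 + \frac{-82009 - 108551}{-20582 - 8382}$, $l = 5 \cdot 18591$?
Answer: $- \frac{233416983038699}{80167800669450} \approx -2.9116$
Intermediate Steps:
$l = 92955$
$f = - \frac{1211147189}{7241}$ ($f = -167269 - \frac{190560}{-28964} = -167269 - - \frac{47640}{7241} = -167269 + \frac{47640}{7241} = - \frac{1211147189}{7241} \approx -1.6726 \cdot 10^{5}$)
$H{\left(X,z \right)} = 259 + X + z$
$\frac{-270181 + \frac{f}{119310}}{H{\left(-357,-62 \right)} + l} = \frac{-270181 - \frac{1211147189}{7241 \cdot 119310}}{\left(259 - 357 - 62\right) + 92955} = \frac{-270181 - \frac{1211147189}{863923710}}{-160 + 92955} = \frac{-270181 - \frac{1211147189}{863923710}}{92795} = \left(- \frac{233416983038699}{863923710}\right) \frac{1}{92795} = - \frac{233416983038699}{80167800669450}$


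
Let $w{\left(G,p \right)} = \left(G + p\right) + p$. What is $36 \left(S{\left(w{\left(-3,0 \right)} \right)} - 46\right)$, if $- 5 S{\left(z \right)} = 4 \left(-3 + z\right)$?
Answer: $- \frac{7416}{5} \approx -1483.2$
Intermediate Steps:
$w{\left(G,p \right)} = G + 2 p$
$S{\left(z \right)} = \frac{12}{5} - \frac{4 z}{5}$ ($S{\left(z \right)} = - \frac{4 \left(-3 + z\right)}{5} = - \frac{-12 + 4 z}{5} = \frac{12}{5} - \frac{4 z}{5}$)
$36 \left(S{\left(w{\left(-3,0 \right)} \right)} - 46\right) = 36 \left(\left(\frac{12}{5} - \frac{4 \left(-3 + 2 \cdot 0\right)}{5}\right) - 46\right) = 36 \left(\left(\frac{12}{5} - \frac{4 \left(-3 + 0\right)}{5}\right) - 46\right) = 36 \left(\left(\frac{12}{5} - - \frac{12}{5}\right) - 46\right) = 36 \left(\left(\frac{12}{5} + \frac{12}{5}\right) - 46\right) = 36 \left(\frac{24}{5} - 46\right) = 36 \left(- \frac{206}{5}\right) = - \frac{7416}{5}$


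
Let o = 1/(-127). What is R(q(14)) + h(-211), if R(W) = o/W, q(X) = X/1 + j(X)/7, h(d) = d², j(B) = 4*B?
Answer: 124391673/2794 ≈ 44521.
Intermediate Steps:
o = -1/127 ≈ -0.0078740
q(X) = 11*X/7 (q(X) = X/1 + (4*X)/7 = X*1 + (4*X)*(⅐) = X + 4*X/7 = 11*X/7)
R(W) = -1/(127*W)
R(q(14)) + h(-211) = -1/(127*((11/7)*14)) + (-211)² = -1/127/22 + 44521 = -1/127*1/22 + 44521 = -1/2794 + 44521 = 124391673/2794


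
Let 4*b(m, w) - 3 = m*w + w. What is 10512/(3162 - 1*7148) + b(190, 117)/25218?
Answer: -80939947/33506316 ≈ -2.4157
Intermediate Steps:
b(m, w) = ¾ + w/4 + m*w/4 (b(m, w) = ¾ + (m*w + w)/4 = ¾ + (w + m*w)/4 = ¾ + (w/4 + m*w/4) = ¾ + w/4 + m*w/4)
10512/(3162 - 1*7148) + b(190, 117)/25218 = 10512/(3162 - 1*7148) + (¾ + (¼)*117 + (¼)*190*117)/25218 = 10512/(3162 - 7148) + (¾ + 117/4 + 11115/2)*(1/25218) = 10512/(-3986) + (11175/2)*(1/25218) = 10512*(-1/3986) + 3725/16812 = -5256/1993 + 3725/16812 = -80939947/33506316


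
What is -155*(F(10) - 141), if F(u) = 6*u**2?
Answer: -71145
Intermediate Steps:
-155*(F(10) - 141) = -155*(6*10**2 - 141) = -155*(6*100 - 141) = -155*(600 - 141) = -155*459 = -71145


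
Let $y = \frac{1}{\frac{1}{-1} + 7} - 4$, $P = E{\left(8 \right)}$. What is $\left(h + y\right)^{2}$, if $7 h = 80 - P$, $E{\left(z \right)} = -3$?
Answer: $\frac{113569}{1764} \approx 64.381$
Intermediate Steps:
$P = -3$
$y = - \frac{23}{6}$ ($y = \frac{1}{-1 + 7} - 4 = \frac{1}{6} - 4 = - \frac{23}{6} \approx -3.8333$)
$h = \frac{83}{7}$ ($h = \frac{80 - -3}{7} = \frac{80 + 3}{7} = \frac{1}{7} \cdot 83 = \frac{83}{7} \approx 11.857$)
$\left(h + y\right)^{2} = \left(\frac{83}{7} - \frac{23}{6}\right)^{2} = \left(\frac{337}{42}\right)^{2} = \frac{113569}{1764}$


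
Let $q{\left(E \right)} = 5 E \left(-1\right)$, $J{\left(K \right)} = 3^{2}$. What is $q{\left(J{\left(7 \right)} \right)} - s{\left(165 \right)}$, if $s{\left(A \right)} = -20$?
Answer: $-25$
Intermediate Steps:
$J{\left(K \right)} = 9$
$q{\left(E \right)} = - 5 E$
$q{\left(J{\left(7 \right)} \right)} - s{\left(165 \right)} = \left(-5\right) 9 - -20 = -45 + 20 = -25$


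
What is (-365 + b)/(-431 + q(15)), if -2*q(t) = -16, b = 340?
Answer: 25/423 ≈ 0.059102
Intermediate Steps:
q(t) = 8 (q(t) = -1/2*(-16) = 8)
(-365 + b)/(-431 + q(15)) = (-365 + 340)/(-431 + 8) = -25/(-423) = -25*(-1/423) = 25/423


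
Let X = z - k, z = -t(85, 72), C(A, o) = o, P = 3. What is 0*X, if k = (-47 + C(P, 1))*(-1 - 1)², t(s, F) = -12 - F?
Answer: 0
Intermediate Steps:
z = 84 (z = -(-12 - 1*72) = -(-12 - 72) = -1*(-84) = 84)
k = -184 (k = (-47 + 1)*(-1 - 1)² = -46*(-2)² = -46*4 = -184)
X = 268 (X = 84 - 1*(-184) = 84 + 184 = 268)
0*X = 0*268 = 0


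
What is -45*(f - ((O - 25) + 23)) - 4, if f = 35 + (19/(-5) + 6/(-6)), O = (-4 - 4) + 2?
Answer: -1723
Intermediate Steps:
O = -6 (O = -8 + 2 = -6)
f = 151/5 (f = 35 + (19*(-⅕) + 6*(-⅙)) = 35 + (-19/5 - 1) = 35 - 24/5 = 151/5 ≈ 30.200)
-45*(f - ((O - 25) + 23)) - 4 = -45*(151/5 - ((-6 - 25) + 23)) - 4 = -45*(151/5 - (-31 + 23)) - 4 = -45*(151/5 - 1*(-8)) - 4 = -45*(151/5 + 8) - 4 = -45*191/5 - 4 = -1719 - 4 = -1723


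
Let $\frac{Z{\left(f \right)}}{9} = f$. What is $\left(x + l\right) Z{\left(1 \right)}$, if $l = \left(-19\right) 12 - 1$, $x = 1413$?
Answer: $10656$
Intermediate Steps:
$l = -229$ ($l = -228 - 1 = -229$)
$Z{\left(f \right)} = 9 f$
$\left(x + l\right) Z{\left(1 \right)} = \left(1413 - 229\right) 9 \cdot 1 = 1184 \cdot 9 = 10656$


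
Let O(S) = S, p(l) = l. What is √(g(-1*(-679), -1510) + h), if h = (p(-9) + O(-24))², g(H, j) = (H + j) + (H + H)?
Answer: 4*√101 ≈ 40.200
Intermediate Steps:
g(H, j) = j + 3*H (g(H, j) = (H + j) + 2*H = j + 3*H)
h = 1089 (h = (-9 - 24)² = (-33)² = 1089)
√(g(-1*(-679), -1510) + h) = √((-1510 + 3*(-1*(-679))) + 1089) = √((-1510 + 3*679) + 1089) = √((-1510 + 2037) + 1089) = √(527 + 1089) = √1616 = 4*√101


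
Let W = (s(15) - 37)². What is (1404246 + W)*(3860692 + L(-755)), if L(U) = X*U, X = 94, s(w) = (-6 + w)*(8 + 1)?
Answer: 5329038861404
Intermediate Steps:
s(w) = -54 + 9*w (s(w) = (-6 + w)*9 = -54 + 9*w)
W = 1936 (W = ((-54 + 9*15) - 37)² = ((-54 + 135) - 37)² = (81 - 37)² = 44² = 1936)
L(U) = 94*U
(1404246 + W)*(3860692 + L(-755)) = (1404246 + 1936)*(3860692 + 94*(-755)) = 1406182*(3860692 - 70970) = 1406182*3789722 = 5329038861404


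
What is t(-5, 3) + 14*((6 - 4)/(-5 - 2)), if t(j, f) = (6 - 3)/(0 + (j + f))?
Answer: -11/2 ≈ -5.5000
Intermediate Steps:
t(j, f) = 3/(f + j) (t(j, f) = 3/(0 + (f + j)) = 3/(f + j))
t(-5, 3) + 14*((6 - 4)/(-5 - 2)) = 3/(3 - 5) + 14*((6 - 4)/(-5 - 2)) = 3/(-2) + 14*(2/(-7)) = 3*(-½) + 14*(2*(-⅐)) = -3/2 + 14*(-2/7) = -3/2 - 4 = -11/2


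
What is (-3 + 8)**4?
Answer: 625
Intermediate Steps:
(-3 + 8)**4 = 5**4 = 625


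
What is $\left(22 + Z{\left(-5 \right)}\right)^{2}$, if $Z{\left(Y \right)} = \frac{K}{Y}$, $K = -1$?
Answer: $\frac{12321}{25} \approx 492.84$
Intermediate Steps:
$Z{\left(Y \right)} = - \frac{1}{Y}$
$\left(22 + Z{\left(-5 \right)}\right)^{2} = \left(22 - \frac{1}{-5}\right)^{2} = \left(22 - - \frac{1}{5}\right)^{2} = \left(22 + \frac{1}{5}\right)^{2} = \left(\frac{111}{5}\right)^{2} = \frac{12321}{25}$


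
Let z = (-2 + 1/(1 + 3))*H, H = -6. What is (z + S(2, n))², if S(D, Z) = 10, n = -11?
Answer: 1681/4 ≈ 420.25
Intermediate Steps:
z = 21/2 (z = (-2 + 1/(1 + 3))*(-6) = (-2 + 1/4)*(-6) = (-2 + ¼)*(-6) = -7/4*(-6) = 21/2 ≈ 10.500)
(z + S(2, n))² = (21/2 + 10)² = (41/2)² = 1681/4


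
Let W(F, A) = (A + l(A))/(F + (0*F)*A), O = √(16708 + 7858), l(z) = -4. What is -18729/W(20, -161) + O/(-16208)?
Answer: 24972/11 - √24566/16208 ≈ 2270.2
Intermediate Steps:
O = √24566 ≈ 156.74
W(F, A) = (-4 + A)/F (W(F, A) = (A - 4)/(F + (0*F)*A) = (-4 + A)/(F + 0*A) = (-4 + A)/(F + 0) = (-4 + A)/F)
-18729/W(20, -161) + O/(-16208) = -18729*20/(-4 - 161) + √24566/(-16208) = -18729/((1/20)*(-165)) + √24566*(-1/16208) = -18729/(-33/4) - √24566/16208 = -18729*(-4/33) - √24566/16208 = 24972/11 - √24566/16208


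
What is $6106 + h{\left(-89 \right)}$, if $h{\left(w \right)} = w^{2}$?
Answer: $14027$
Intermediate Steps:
$6106 + h{\left(-89 \right)} = 6106 + \left(-89\right)^{2} = 6106 + 7921 = 14027$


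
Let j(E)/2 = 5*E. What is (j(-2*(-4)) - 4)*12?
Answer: 912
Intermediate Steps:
j(E) = 10*E (j(E) = 2*(5*E) = 10*E)
(j(-2*(-4)) - 4)*12 = (10*(-2*(-4)) - 4)*12 = (10*8 - 4)*12 = (80 - 4)*12 = 76*12 = 912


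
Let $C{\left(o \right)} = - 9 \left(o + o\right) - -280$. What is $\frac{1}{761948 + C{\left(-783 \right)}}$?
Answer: $\frac{1}{776322} \approx 1.2881 \cdot 10^{-6}$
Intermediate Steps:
$C{\left(o \right)} = 280 - 18 o$ ($C{\left(o \right)} = - 9 \cdot 2 o + 280 = - 18 o + 280 = 280 - 18 o$)
$\frac{1}{761948 + C{\left(-783 \right)}} = \frac{1}{761948 + \left(280 - -14094\right)} = \frac{1}{761948 + \left(280 + 14094\right)} = \frac{1}{761948 + 14374} = \frac{1}{776322}$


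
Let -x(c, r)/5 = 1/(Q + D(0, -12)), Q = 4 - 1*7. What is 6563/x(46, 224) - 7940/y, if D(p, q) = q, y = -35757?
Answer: 704027513/35757 ≈ 19689.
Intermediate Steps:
Q = -3 (Q = 4 - 7 = -3)
x(c, r) = ⅓ (x(c, r) = -5/(-3 - 12) = -5/(-15) = -5*(-1/15) = ⅓)
6563/x(46, 224) - 7940/y = 6563/(⅓) - 7940/(-35757) = 6563*3 - 7940*(-1/35757) = 19689 + 7940/35757 = 704027513/35757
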